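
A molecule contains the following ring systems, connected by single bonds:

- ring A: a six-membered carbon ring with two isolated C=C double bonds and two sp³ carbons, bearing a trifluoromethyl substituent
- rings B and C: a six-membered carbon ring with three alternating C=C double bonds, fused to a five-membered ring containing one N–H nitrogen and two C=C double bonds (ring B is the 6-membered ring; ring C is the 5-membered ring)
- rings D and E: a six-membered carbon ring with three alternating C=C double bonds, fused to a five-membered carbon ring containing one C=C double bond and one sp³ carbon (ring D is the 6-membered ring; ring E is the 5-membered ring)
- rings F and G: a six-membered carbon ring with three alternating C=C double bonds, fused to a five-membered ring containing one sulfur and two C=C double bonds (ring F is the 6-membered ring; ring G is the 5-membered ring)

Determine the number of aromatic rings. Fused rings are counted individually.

5

Ring A has two sp³ carbons, so it is not fully conjugated — not aromatic (1,4-cyclohexadiene).
Rings B and C form a fused bicyclic system (with one N–H) with 9 sp² atoms and 10 π electrons from ring double bonds plus a heteroatom lone pair. 10 = 4(2)+2, so the system is aromatic and both rings count as aromatic (indole).
Ring D is fully conjugated (every ring atom contributes a p orbital); 3 ring double bonds give 6 π electrons. 6 = 4(1)+2, so ring D is aromatic (benzene ring).
Ring E has one sp³ carbon, so it is not fully conjugated — not aromatic (cyclopentene ring).
Rings F and G form a fused bicyclic system (with one sulfur) with 9 sp² atoms and 10 π electrons from ring double bonds plus a heteroatom lone pair. 10 = 4(2)+2, so the system is aromatic and both rings count as aromatic (benzothiophene).
Aromatic: B, C, D, F, G. Total: 5.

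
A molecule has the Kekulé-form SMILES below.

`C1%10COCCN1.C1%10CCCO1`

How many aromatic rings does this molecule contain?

0

The SMILES encodes a six-membered saturated ring with an oxygen and an N–H nitrogen at positions 1 and 4; a five-membered saturated ring of four carbons and one oxygen.
The 6-membered ring with one oxygen and one N–H (1,4) has only sp³ atoms, so it is not fully conjugated — not aromatic (morpholine).
The 5-membered ring with one oxygen has only sp³ atoms, so it is not fully conjugated — not aromatic (tetrahydrofuran).
None of the rings are aromatic. Total: 0.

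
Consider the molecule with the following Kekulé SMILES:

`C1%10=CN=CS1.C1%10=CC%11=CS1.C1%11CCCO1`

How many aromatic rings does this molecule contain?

2

The SMILES encodes a five-membered ring with a sulfur at position 1 and a nitrogen at position 3 (in a C=N bond), with two double bonds; a five-membered ring of four carbons and one sulfur, with two C=C double bonds; a five-membered saturated ring of four carbons and one oxygen.
The 5-membered ring with one sulfur and one =N– has a continuous p-orbital overlap around the ring; 2 ring double bonds (4 π electrons) plus a heteroatom lone pair (2) give 6 π electrons. That satisfies 4n+2 with n=1, so it is aromatic (thiazole).
The 5-membered ring with one sulfur has a continuous p-orbital overlap around the ring; 2 ring double bonds (4 π electrons) plus a heteroatom lone pair (2) give 6 π electrons. 6 = 4(1)+2, so it is aromatic (thiophene).
The 5-membered ring with one oxygen has only sp³ atoms, so it is not fully conjugated — not aromatic (tetrahydrofuran).
2 of the 3 rings are aromatic. Total: 2.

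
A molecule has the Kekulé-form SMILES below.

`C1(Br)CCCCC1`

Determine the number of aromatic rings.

The SMILES encodes a six-membered saturated carbon ring.
The 6-membered ring has only sp³ atoms, so it is not fully conjugated — not aromatic (cyclohexane).

0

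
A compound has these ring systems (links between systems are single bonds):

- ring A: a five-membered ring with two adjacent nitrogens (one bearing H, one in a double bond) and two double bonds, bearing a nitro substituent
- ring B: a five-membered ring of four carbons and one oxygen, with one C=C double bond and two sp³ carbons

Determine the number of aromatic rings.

1

Ring A is planar and fully conjugated; 2 ring double bonds (4 π electrons) plus a heteroatom lone pair (2) give 6 π electrons. 6 = 4(1)+2, so ring A is aromatic (pyrazole).
Ring B has two sp³ carbons, so it is not fully conjugated — not aromatic (2,3-dihydrofuran).
Aromatic: A. Total: 1.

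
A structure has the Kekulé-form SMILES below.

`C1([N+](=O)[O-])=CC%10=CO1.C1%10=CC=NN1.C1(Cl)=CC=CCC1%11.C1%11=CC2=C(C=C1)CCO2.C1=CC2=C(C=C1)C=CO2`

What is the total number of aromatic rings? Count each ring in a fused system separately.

5

The SMILES encodes a five-membered ring of four carbons and one oxygen, with two C=C double bonds; a five-membered ring with two adjacent nitrogens (one bearing H, one in a double bond) and two double bonds; a six-membered carbon ring with two conjugated C=C double bonds and two sp³ carbons; a six-membered carbon ring with three alternating C=C double bonds, fused to a five-membered ring containing one oxygen and two sp³ carbons; a six-membered carbon ring with three alternating C=C double bonds, fused to a five-membered ring containing one oxygen and two C=C double bonds.
The 5-membered ring with one oxygen is planar and fully conjugated; 2 ring double bonds (4 π electrons) plus a heteroatom lone pair (2) give 6 π electrons. That satisfies 4n+2 with n=1, so it is aromatic (furan).
The 5-membered ring with two adjacent nitrogens (one N–H, one =N–) is fully conjugated (every ring atom contributes a p orbital); 2 ring double bonds (4 π electrons) plus a heteroatom lone pair (2) give 6 π electrons. Since 6 = 4n+2 (n=1), it is aromatic (pyrazole).
The 6-membered ring has two sp³ carbons, so it is not fully conjugated — not aromatic (1,3-cyclohexadiene).
The second 6-membered ring is fully conjugated (every ring atom contributes a p orbital); 3 ring double bonds give 6 π electrons. Since 6 = 4n+2 (n=1), it is aromatic (benzene ring).
The second 5-membered ring with one oxygen has two sp³ carbons, so it is not fully conjugated — not aromatic (oxolane ring).
The fused 6/5-membered bicyclic (with one oxygen) is a single π system with 9 sp² atoms and 10 π electrons from ring double bonds plus a heteroatom lone pair. 10 = 4(2)+2, so the system is aromatic and both rings count as aromatic (benzofuran).
5 of the 7 rings are aromatic. Total: 5.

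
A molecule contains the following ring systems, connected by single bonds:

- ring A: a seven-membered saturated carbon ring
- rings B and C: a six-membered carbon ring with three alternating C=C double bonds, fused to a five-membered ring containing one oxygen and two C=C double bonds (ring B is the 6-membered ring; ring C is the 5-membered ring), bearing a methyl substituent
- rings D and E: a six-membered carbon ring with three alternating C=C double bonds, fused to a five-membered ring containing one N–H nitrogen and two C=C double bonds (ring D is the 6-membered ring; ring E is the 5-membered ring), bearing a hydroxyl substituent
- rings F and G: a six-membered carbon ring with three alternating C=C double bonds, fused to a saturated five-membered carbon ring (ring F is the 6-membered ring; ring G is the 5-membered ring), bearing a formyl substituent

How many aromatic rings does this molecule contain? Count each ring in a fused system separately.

Ring A has only sp³ atoms, so it is not fully conjugated — not aromatic (cycloheptane).
Rings B and C form a fused bicyclic system (with one oxygen) with 9 sp² atoms and 10 π electrons from ring double bonds plus a heteroatom lone pair. 10 = 4(2)+2, so the system is aromatic and both rings count as aromatic (benzofuran).
Rings D and E form a fused bicyclic system (with one N–H) with 9 sp² atoms and 10 π electrons from ring double bonds plus a heteroatom lone pair. 10 = 4(2)+2, so the system is aromatic and both rings count as aromatic (indole).
Ring F has a continuous p-orbital overlap around the ring; 3 ring double bonds give 6 π electrons. That satisfies 4n+2 with n=1, so ring F is aromatic (benzene ring).
Ring G has three sp³ carbons, so it is not fully conjugated — not aromatic (cyclopentane ring).
Aromatic: B, C, D, E, F. Total: 5.

5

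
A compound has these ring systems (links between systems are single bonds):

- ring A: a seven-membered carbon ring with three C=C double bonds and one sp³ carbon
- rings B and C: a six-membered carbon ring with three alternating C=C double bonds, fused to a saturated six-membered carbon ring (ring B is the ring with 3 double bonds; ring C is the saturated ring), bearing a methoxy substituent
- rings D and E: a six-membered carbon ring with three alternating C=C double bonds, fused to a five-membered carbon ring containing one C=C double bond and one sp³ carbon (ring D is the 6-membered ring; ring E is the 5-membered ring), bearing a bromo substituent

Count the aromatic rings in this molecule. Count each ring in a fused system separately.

2

Ring A has one sp³ carbon, so it is not fully conjugated — not aromatic (cycloheptatriene).
Ring B is fully conjugated (every ring atom contributes a p orbital); 3 ring double bonds give 6 π electrons. Since 6 = 4n+2 (n=1), ring B is aromatic (benzene ring).
Ring C has four sp³ carbons, so it is not fully conjugated — not aromatic (cyclohexane ring).
Ring D has a continuous p-orbital overlap around the ring; 3 ring double bonds give 6 π electrons. 6 = 4(1)+2, so ring D is aromatic (benzene ring).
Ring E has one sp³ carbon, so it is not fully conjugated — not aromatic (cyclopentene ring).
Aromatic: B, D. Total: 2.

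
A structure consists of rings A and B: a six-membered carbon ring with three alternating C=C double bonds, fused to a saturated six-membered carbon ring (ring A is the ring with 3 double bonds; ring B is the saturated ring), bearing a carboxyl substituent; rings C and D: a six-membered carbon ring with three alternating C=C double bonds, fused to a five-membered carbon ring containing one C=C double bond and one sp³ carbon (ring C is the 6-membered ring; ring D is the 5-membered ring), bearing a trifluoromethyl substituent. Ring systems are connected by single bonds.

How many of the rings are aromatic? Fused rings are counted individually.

2

Ring A has a continuous p-orbital overlap around the ring; 3 ring double bonds give 6 π electrons. That satisfies 4n+2 with n=1, so ring A is aromatic (benzene ring).
Ring B has four sp³ carbons, so it is not fully conjugated — not aromatic (cyclohexane ring).
Ring C is planar and fully conjugated; 3 ring double bonds give 6 π electrons. Since 6 = 4n+2 (n=1), ring C is aromatic (benzene ring).
Ring D has one sp³ carbon, so it is not fully conjugated — not aromatic (cyclopentene ring).
Aromatic: A, C. Total: 2.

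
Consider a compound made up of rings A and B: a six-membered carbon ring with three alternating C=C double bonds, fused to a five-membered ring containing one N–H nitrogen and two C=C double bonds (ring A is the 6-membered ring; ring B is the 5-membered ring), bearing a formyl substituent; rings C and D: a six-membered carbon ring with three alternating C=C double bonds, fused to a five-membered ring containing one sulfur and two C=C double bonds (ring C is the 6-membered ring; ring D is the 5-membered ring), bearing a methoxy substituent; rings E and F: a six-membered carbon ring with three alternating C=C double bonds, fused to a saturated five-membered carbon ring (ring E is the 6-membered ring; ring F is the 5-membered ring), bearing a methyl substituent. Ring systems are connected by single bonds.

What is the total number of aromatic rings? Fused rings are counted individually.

5

Rings A and B form a fused bicyclic system (with one N–H) with 9 sp² atoms and 10 π electrons from ring double bonds plus a heteroatom lone pair. 10 = 4(2)+2, so the system is aromatic and both rings count as aromatic (indole).
Rings C and D form a fused bicyclic system (with one sulfur) with 9 sp² atoms and 10 π electrons from ring double bonds plus a heteroatom lone pair. 10 = 4(2)+2, so the system is aromatic and both rings count as aromatic (benzothiophene).
Ring E has a continuous p-orbital overlap around the ring; 3 ring double bonds give 6 π electrons. That satisfies 4n+2 with n=1, so ring E is aromatic (benzene ring).
Ring F has three sp³ carbons, so it is not fully conjugated — not aromatic (cyclopentane ring).
Aromatic: A, B, C, D, E. Total: 5.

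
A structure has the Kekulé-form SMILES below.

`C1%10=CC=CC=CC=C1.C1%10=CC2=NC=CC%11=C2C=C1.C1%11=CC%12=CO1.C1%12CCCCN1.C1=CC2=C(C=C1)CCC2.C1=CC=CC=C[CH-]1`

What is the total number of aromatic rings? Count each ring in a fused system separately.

The SMILES encodes an eight-membered carbon ring with four alternating C=C double bonds; two fused six-membered rings, each with three alternating double bonds; one ring is all carbon and the other has one ring nitrogen; a five-membered ring of four carbons and one oxygen, with two C=C double bonds; a six-membered saturated ring of five carbons and one N–H nitrogen; a six-membered carbon ring with three alternating C=C double bonds, fused to a saturated five-membered carbon ring; a seven-membered all-carbon ring bearing a negative charge on one carbon, with three C=C double bonds.
The 8-membered ring has only sp² ring atoms; a planar conformation would have a fully conjugated π system of 8 electrons. But 8 = 4(2), which is 4n not 4n+2, so it is not aromatic (cyclooctatetraene) — cyclooctatetraene distorts into a non-planar tub to avoid antiaromaticity.
The fused 6/6-membered bicyclic (with one nitrogen) is a single π system with 10 sp² atoms and 10 π electrons from ring double bonds. 10 = 4(2)+2, so the system is aromatic and both rings count as aromatic (quinoline).
The 5-membered ring with one oxygen has a continuous p-orbital overlap around the ring; 2 ring double bonds (4 π electrons) plus a heteroatom lone pair (2) give 6 π electrons. That satisfies 4n+2 with n=1, so it is aromatic (furan).
The 6-membered ring with one N–H has only sp³ atoms, so it is not fully conjugated — not aromatic (piperidine).
The 6-membered ring is fully conjugated (every ring atom contributes a p orbital); 3 ring double bonds give 6 π electrons. 6 = 4(1)+2, so it is aromatic (benzene ring).
The 5-membered ring has three sp³ carbons, so it is not fully conjugated — not aromatic (cyclopentane ring).
The 7-membered ring has only sp² ring atoms; a planar conformation would have a fully conjugated π system of 8 electrons. But 8 = 4(2), which is 4n not 4n+2, so it is not aromatic (cycloheptatrienyl anion).
4 of the 8 rings are aromatic. Total: 4.

4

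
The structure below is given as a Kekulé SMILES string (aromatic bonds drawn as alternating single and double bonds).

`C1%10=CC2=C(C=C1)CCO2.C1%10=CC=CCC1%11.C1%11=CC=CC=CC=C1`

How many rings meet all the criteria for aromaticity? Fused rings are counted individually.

The SMILES encodes a six-membered carbon ring with three alternating C=C double bonds, fused to a five-membered ring containing one oxygen and two sp³ carbons; a six-membered carbon ring with two conjugated C=C double bonds and two sp³ carbons; an eight-membered carbon ring with four alternating C=C double bonds.
The 6-membered ring has a continuous p-orbital overlap around the ring; 3 ring double bonds give 6 π electrons. That satisfies 4n+2 with n=1, so it is aromatic (benzene ring).
The 5-membered ring with one oxygen has two sp³ carbons, so it is not fully conjugated — not aromatic (oxolane ring).
The second 6-membered ring has two sp³ carbons, so it is not fully conjugated — not aromatic (1,3-cyclohexadiene).
The 8-membered ring has only sp² ring atoms; a planar conformation would have a fully conjugated π system of 8 electrons. But 8 = 4(2), which is 4n not 4n+2, so it is not aromatic (cyclooctatetraene) — cyclooctatetraene distorts into a non-planar tub to avoid antiaromaticity.
1 of the 4 rings is aromatic. Total: 1.

1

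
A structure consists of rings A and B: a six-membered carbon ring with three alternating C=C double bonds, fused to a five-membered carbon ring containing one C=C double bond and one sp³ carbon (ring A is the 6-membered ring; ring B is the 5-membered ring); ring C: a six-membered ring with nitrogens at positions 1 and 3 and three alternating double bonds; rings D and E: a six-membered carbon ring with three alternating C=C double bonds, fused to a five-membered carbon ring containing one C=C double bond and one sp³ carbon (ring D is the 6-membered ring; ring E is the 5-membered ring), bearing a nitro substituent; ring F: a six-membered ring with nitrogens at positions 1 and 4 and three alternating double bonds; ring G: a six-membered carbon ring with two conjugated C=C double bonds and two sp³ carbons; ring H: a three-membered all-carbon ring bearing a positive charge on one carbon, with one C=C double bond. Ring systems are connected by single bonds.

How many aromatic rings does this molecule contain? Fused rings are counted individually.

Ring A is planar and fully conjugated; 3 ring double bonds give 6 π electrons. Since 6 = 4n+2 (n=1), ring A is aromatic (benzene ring).
Ring B has one sp³ carbon, so it is not fully conjugated — not aromatic (cyclopentene ring).
Ring C has a continuous p-orbital overlap around the ring; 3 ring double bonds give 6 π electrons. That satisfies 4n+2 with n=1, so ring C is aromatic (pyrimidine).
Ring D is fully conjugated (every ring atom contributes a p orbital); 3 ring double bonds give 6 π electrons. Since 6 = 4n+2 (n=1), ring D is aromatic (benzene ring).
Ring E has one sp³ carbon, so it is not fully conjugated — not aromatic (cyclopentene ring).
Ring F is planar and fully conjugated; 3 ring double bonds give 6 π electrons. That satisfies 4n+2 with n=1, so ring F is aromatic (pyrazine).
Ring G has two sp³ carbons, so it is not fully conjugated — not aromatic (1,3-cyclohexadiene).
Ring H is fully conjugated (every ring atom contributes a p orbital); 1 ring double bond (2 π electrons) plus the carbocation's empty p orbital (0, but keeps the ring conjugated) give 2 π electrons. Since 2 = 4n+2 (n=0), ring H is aromatic (cyclopropenyl cation).
Aromatic: A, C, D, F, H. Total: 5.

5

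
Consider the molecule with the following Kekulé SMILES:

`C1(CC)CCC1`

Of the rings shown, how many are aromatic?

The SMILES encodes a four-membered saturated carbon ring.
The 4-membered ring has only sp³ atoms, so it is not fully conjugated — not aromatic (cyclobutane).

0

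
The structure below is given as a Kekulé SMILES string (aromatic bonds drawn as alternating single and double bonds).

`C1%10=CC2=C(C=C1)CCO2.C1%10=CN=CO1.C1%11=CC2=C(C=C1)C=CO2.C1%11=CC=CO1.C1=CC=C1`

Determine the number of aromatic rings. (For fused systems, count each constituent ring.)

5

The SMILES encodes a six-membered carbon ring with three alternating C=C double bonds, fused to a five-membered ring containing one oxygen and two sp³ carbons; a five-membered ring with an oxygen at position 1 and a nitrogen at position 3 (in a C=N bond), with two double bonds; a six-membered carbon ring with three alternating C=C double bonds, fused to a five-membered ring containing one oxygen and two C=C double bonds; a five-membered ring of four carbons and one oxygen, with two C=C double bonds; a four-membered carbon ring with two alternating C=C double bonds.
The 6-membered ring is fully conjugated (every ring atom contributes a p orbital); 3 ring double bonds give 6 π electrons. Since 6 = 4n+2 (n=1), it is aromatic (benzene ring).
The 5-membered ring with one oxygen has two sp³ carbons, so it is not fully conjugated — not aromatic (oxolane ring).
The 5-membered ring with one oxygen and one =N– is fully conjugated (every ring atom contributes a p orbital); 2 ring double bonds (4 π electrons) plus a heteroatom lone pair (2) give 6 π electrons. That satisfies 4n+2 with n=1, so it is aromatic (oxazole).
The fused 6/5-membered bicyclic (with one oxygen) is a single π system with 9 sp² atoms and 10 π electrons from ring double bonds plus a heteroatom lone pair. 10 = 4(2)+2, so the system is aromatic and both rings count as aromatic (benzofuran).
The second 5-membered ring with one oxygen has a continuous p-orbital overlap around the ring; 2 ring double bonds (4 π electrons) plus a heteroatom lone pair (2) give 6 π electrons. 6 = 4(1)+2, so it is aromatic (furan).
The 4-membered ring has only sp² ring atoms; a planar conformation would have a fully conjugated π system of 4 electrons. But 4 = 4(1), which is 4n not 4n+2, so it is not aromatic (cyclobutadiene) — cyclobutadiene is antiaromatic and distorts to a rectangle.
5 of the 7 rings are aromatic. Total: 5.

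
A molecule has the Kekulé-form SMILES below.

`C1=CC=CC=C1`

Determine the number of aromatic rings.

1

The SMILES encodes a six-membered carbon ring with three alternating C=C double bonds.
The 6-membered ring is planar and fully conjugated; 3 ring double bonds give 6 π electrons. Since 6 = 4n+2 (n=1), it is aromatic (benzene).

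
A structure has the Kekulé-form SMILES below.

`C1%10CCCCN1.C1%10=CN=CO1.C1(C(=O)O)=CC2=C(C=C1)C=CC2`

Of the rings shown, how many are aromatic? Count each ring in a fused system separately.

The SMILES encodes a six-membered saturated ring of five carbons and one N–H nitrogen; a five-membered ring with an oxygen at position 1 and a nitrogen at position 3 (in a C=N bond), with two double bonds; a six-membered carbon ring with three alternating C=C double bonds, fused to a five-membered carbon ring containing one C=C double bond and one sp³ carbon.
The 6-membered ring with one N–H has only sp³ atoms, so it is not fully conjugated — not aromatic (piperidine).
The 5-membered ring with one oxygen and one =N– has a continuous p-orbital overlap around the ring; 2 ring double bonds (4 π electrons) plus a heteroatom lone pair (2) give 6 π electrons. 6 = 4(1)+2, so it is aromatic (oxazole).
The 6-membered ring is fully conjugated (every ring atom contributes a p orbital); 3 ring double bonds give 6 π electrons. That satisfies 4n+2 with n=1, so it is aromatic (benzene ring).
The 5-membered ring has one sp³ carbon, so it is not fully conjugated — not aromatic (cyclopentene ring).
2 of the 4 rings are aromatic. Total: 2.

2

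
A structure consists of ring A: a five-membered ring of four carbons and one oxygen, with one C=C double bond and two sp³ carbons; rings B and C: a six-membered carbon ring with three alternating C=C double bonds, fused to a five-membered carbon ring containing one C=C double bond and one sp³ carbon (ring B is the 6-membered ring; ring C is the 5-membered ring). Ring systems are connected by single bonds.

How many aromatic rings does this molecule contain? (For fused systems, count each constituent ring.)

1

Ring A has two sp³ carbons, so it is not fully conjugated — not aromatic (2,3-dihydrofuran).
Ring B is planar and fully conjugated; 3 ring double bonds give 6 π electrons. Since 6 = 4n+2 (n=1), ring B is aromatic (benzene ring).
Ring C has one sp³ carbon, so it is not fully conjugated — not aromatic (cyclopentene ring).
Aromatic: B. Total: 1.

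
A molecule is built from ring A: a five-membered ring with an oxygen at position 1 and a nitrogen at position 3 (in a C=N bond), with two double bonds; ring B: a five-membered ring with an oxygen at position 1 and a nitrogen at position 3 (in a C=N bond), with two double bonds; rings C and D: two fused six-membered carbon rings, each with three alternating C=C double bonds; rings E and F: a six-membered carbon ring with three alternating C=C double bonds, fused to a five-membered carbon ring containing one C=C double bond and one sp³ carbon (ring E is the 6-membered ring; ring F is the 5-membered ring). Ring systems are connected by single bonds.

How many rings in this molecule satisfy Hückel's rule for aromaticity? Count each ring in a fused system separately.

5

Ring A has a continuous p-orbital overlap around the ring; 2 ring double bonds (4 π electrons) plus a heteroatom lone pair (2) give 6 π electrons. 6 = 4(1)+2, so ring A is aromatic (oxazole).
Ring B is planar and fully conjugated; 2 ring double bonds (4 π electrons) plus a heteroatom lone pair (2) give 6 π electrons. That satisfies 4n+2 with n=1, so ring B is aromatic (oxazole).
Rings C and D form a fused bicyclic system with 10 sp² atoms and 10 π electrons from ring double bonds. 10 = 4(2)+2, so the system is aromatic and both rings count as aromatic (naphthalene).
Ring E has a continuous p-orbital overlap around the ring; 3 ring double bonds give 6 π electrons. That satisfies 4n+2 with n=1, so ring E is aromatic (benzene ring).
Ring F has one sp³ carbon, so it is not fully conjugated — not aromatic (cyclopentene ring).
Aromatic: A, B, C, D, E. Total: 5.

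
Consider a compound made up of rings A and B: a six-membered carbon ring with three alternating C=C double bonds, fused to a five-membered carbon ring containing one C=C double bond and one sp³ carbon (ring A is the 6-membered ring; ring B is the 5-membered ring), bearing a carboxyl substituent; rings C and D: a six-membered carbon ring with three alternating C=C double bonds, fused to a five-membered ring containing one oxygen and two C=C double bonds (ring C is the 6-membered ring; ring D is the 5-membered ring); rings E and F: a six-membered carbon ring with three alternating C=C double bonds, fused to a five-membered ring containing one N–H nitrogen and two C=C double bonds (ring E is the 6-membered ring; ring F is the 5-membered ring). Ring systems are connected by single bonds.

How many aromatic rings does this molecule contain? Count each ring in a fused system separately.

Ring A is planar and fully conjugated; 3 ring double bonds give 6 π electrons. 6 = 4(1)+2, so ring A is aromatic (benzene ring).
Ring B has one sp³ carbon, so it is not fully conjugated — not aromatic (cyclopentene ring).
Rings C and D form a fused bicyclic system (with one oxygen) with 9 sp² atoms and 10 π electrons from ring double bonds plus a heteroatom lone pair. 10 = 4(2)+2, so the system is aromatic and both rings count as aromatic (benzofuran).
Rings E and F form a fused bicyclic system (with one N–H) with 9 sp² atoms and 10 π electrons from ring double bonds plus a heteroatom lone pair. 10 = 4(2)+2, so the system is aromatic and both rings count as aromatic (indole).
Aromatic: A, C, D, E, F. Total: 5.

5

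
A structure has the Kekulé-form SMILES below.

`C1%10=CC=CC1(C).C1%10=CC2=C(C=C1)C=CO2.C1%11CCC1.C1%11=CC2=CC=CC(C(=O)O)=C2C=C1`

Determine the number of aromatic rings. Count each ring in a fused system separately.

4

The SMILES encodes a five-membered carbon ring with two conjugated C=C double bonds and one sp³ carbon; a six-membered carbon ring with three alternating C=C double bonds, fused to a five-membered ring containing one oxygen and two C=C double bonds; a four-membered saturated carbon ring; two fused six-membered carbon rings, each with three alternating C=C double bonds.
The 5-membered ring has one sp³ carbon, so it is not fully conjugated — not aromatic (cyclopentadiene).
The fused 6/5-membered bicyclic (with one oxygen) is a single π system with 9 sp² atoms and 10 π electrons from ring double bonds plus a heteroatom lone pair. 10 = 4(2)+2, so the system is aromatic and both rings count as aromatic (benzofuran).
The 4-membered ring has only sp³ atoms, so it is not fully conjugated — not aromatic (cyclobutane).
The fused 6/6-membered bicyclic is a single π system with 10 sp² atoms and 10 π electrons from ring double bonds. 10 = 4(2)+2, so the system is aromatic and both rings count as aromatic (naphthalene).
4 of the 6 rings are aromatic. Total: 4.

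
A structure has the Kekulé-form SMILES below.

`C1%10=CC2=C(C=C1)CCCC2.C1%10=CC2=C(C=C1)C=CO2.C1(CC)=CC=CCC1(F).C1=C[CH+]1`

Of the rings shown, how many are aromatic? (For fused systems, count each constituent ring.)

4

The SMILES encodes a six-membered carbon ring with three alternating C=C double bonds, fused to a saturated six-membered carbon ring; a six-membered carbon ring with three alternating C=C double bonds, fused to a five-membered ring containing one oxygen and two C=C double bonds; a six-membered carbon ring with two conjugated C=C double bonds and two sp³ carbons; a three-membered all-carbon ring bearing a positive charge on one carbon, with one C=C double bond.
The 6-membered ring is planar and fully conjugated; 3 ring double bonds give 6 π electrons. Since 6 = 4n+2 (n=1), it is aromatic (benzene ring).
The second 6-membered ring has four sp³ carbons, so it is not fully conjugated — not aromatic (cyclohexane ring).
The fused 6/5-membered bicyclic (with one oxygen) is a single π system with 9 sp² atoms and 10 π electrons from ring double bonds plus a heteroatom lone pair. 10 = 4(2)+2, so the system is aromatic and both rings count as aromatic (benzofuran).
The third 6-membered ring has two sp³ carbons, so it is not fully conjugated — not aromatic (1,3-cyclohexadiene).
The 3-membered ring has a continuous p-orbital overlap around the ring; 1 ring double bond (2 π electrons) plus the carbocation's empty p orbital (0, but keeps the ring conjugated) give 2 π electrons. Since 2 = 4n+2 (n=0), it is aromatic (cyclopropenyl cation).
4 of the 6 rings are aromatic. Total: 4.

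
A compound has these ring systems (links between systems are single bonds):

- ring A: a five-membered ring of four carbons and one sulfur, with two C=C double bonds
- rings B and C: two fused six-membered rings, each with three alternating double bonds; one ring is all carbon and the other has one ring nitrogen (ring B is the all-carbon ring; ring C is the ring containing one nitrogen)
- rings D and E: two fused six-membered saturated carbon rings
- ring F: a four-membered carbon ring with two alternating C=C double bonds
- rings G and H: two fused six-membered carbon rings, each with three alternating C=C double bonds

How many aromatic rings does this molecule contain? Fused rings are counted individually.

5

Ring A is planar and fully conjugated; 2 ring double bonds (4 π electrons) plus a heteroatom lone pair (2) give 6 π electrons. 6 = 4(1)+2, so ring A is aromatic (thiophene).
Rings B and C form a fused bicyclic system (with one nitrogen) with 10 sp² atoms and 10 π electrons from ring double bonds. 10 = 4(2)+2, so the system is aromatic and both rings count as aromatic (quinoline).
Ring D has only sp³ atoms, so it is not fully conjugated — not aromatic (cyclohexane ring).
Ring E has only sp³ atoms, so it is not fully conjugated — not aromatic (cyclohexane ring).
Ring F has only sp² ring atoms; a planar conformation would have a fully conjugated π system of 4 electrons. But 4 = 4(1), which is 4n not 4n+2, so ring F is not aromatic (cyclobutadiene) — cyclobutadiene is antiaromatic and distorts to a rectangle.
Rings G and H form a fused bicyclic system with 10 sp² atoms and 10 π electrons from ring double bonds. 10 = 4(2)+2, so the system is aromatic and both rings count as aromatic (naphthalene).
Aromatic: A, B, C, G, H. Total: 5.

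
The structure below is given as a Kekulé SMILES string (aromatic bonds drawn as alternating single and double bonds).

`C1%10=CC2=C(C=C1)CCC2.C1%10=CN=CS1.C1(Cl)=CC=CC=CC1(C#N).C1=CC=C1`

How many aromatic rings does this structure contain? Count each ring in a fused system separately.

2

The SMILES encodes a six-membered carbon ring with three alternating C=C double bonds, fused to a saturated five-membered carbon ring; a five-membered ring with a sulfur at position 1 and a nitrogen at position 3 (in a C=N bond), with two double bonds; a seven-membered carbon ring with three C=C double bonds and one sp³ carbon; a four-membered carbon ring with two alternating C=C double bonds.
The 6-membered ring is fully conjugated (every ring atom contributes a p orbital); 3 ring double bonds give 6 π electrons. 6 = 4(1)+2, so it is aromatic (benzene ring).
The 5-membered ring has three sp³ carbons, so it is not fully conjugated — not aromatic (cyclopentane ring).
The 5-membered ring with one sulfur and one =N– is planar and fully conjugated; 2 ring double bonds (4 π electrons) plus a heteroatom lone pair (2) give 6 π electrons. 6 = 4(1)+2, so it is aromatic (thiazole).
The 7-membered ring has one sp³ carbon, so it is not fully conjugated — not aromatic (cycloheptatriene).
The 4-membered ring has only sp² ring atoms; a planar conformation would have a fully conjugated π system of 4 electrons. But 4 = 4(1), which is 4n not 4n+2, so it is not aromatic (cyclobutadiene) — cyclobutadiene is antiaromatic and distorts to a rectangle.
2 of the 5 rings are aromatic. Total: 2.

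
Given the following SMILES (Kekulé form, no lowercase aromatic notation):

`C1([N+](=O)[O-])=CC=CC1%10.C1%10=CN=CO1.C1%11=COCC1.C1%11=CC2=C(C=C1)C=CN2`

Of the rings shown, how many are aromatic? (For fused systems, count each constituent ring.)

The SMILES encodes a five-membered carbon ring with two conjugated C=C double bonds and one sp³ carbon; a five-membered ring with an oxygen at position 1 and a nitrogen at position 3 (in a C=N bond), with two double bonds; a five-membered ring of four carbons and one oxygen, with one C=C double bond and two sp³ carbons; a six-membered carbon ring with three alternating C=C double bonds, fused to a five-membered ring containing one N–H nitrogen and two C=C double bonds.
The 5-membered ring has one sp³ carbon, so it is not fully conjugated — not aromatic (cyclopentadiene).
The 5-membered ring with one oxygen and one =N– is planar and fully conjugated; 2 ring double bonds (4 π electrons) plus a heteroatom lone pair (2) give 6 π electrons. Since 6 = 4n+2 (n=1), it is aromatic (oxazole).
The 5-membered ring with one oxygen has two sp³ carbons, so it is not fully conjugated — not aromatic (2,3-dihydrofuran).
The fused 6/5-membered bicyclic (with one N–H) is a single π system with 9 sp² atoms and 10 π electrons from ring double bonds plus a heteroatom lone pair. 10 = 4(2)+2, so the system is aromatic and both rings count as aromatic (indole).
3 of the 5 rings are aromatic. Total: 3.

3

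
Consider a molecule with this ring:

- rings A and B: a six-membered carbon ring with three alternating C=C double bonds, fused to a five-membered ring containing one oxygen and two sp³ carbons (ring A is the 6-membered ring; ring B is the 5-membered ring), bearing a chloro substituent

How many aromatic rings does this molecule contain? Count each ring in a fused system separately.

1

Ring A is planar and fully conjugated; 3 ring double bonds give 6 π electrons. 6 = 4(1)+2, so ring A is aromatic (benzene ring).
Ring B has two sp³ carbons, so it is not fully conjugated — not aromatic (oxolane ring).
Aromatic: A. Total: 1.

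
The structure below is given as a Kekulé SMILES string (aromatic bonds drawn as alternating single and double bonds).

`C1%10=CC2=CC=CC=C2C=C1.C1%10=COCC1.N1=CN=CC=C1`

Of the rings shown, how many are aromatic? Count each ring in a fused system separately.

The SMILES encodes two fused six-membered carbon rings, each with three alternating C=C double bonds; a five-membered ring of four carbons and one oxygen, with one C=C double bond and two sp³ carbons; a six-membered ring with nitrogens at positions 1 and 3 and three alternating double bonds.
The fused 6/6-membered bicyclic is a single π system with 10 sp² atoms and 10 π electrons from ring double bonds. 10 = 4(2)+2, so the system is aromatic and both rings count as aromatic (naphthalene).
The 5-membered ring with one oxygen has two sp³ carbons, so it is not fully conjugated — not aromatic (2,3-dihydrofuran).
The 6-membered ring with two nitrogens (1,3) is fully conjugated (every ring atom contributes a p orbital); 3 ring double bonds give 6 π electrons. That satisfies 4n+2 with n=1, so it is aromatic (pyrimidine).
3 of the 4 rings are aromatic. Total: 3.

3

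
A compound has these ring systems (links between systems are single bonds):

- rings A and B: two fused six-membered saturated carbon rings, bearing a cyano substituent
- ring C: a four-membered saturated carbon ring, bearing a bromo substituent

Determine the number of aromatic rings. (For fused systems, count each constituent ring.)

0

Ring A has only sp³ atoms, so it is not fully conjugated — not aromatic (cyclohexane ring).
Ring B has only sp³ atoms, so it is not fully conjugated — not aromatic (cyclohexane ring).
Ring C has only sp³ atoms, so it is not fully conjugated — not aromatic (cyclobutane).
No ring is aromatic. Total: 0.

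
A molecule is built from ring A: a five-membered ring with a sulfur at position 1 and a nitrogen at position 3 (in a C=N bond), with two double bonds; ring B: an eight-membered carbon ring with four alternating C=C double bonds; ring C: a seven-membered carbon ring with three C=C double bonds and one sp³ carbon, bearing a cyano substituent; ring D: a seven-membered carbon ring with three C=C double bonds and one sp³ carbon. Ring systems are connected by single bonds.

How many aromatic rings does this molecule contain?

1

Ring A is planar and fully conjugated; 2 ring double bonds (4 π electrons) plus a heteroatom lone pair (2) give 6 π electrons. Since 6 = 4n+2 (n=1), ring A is aromatic (thiazole).
Ring B has only sp² ring atoms; a planar conformation would have a fully conjugated π system of 8 electrons. But 8 = 4(2), which is 4n not 4n+2, so ring B is not aromatic (cyclooctatetraene) — cyclooctatetraene distorts into a non-planar tub to avoid antiaromaticity.
Ring C has one sp³ carbon, so it is not fully conjugated — not aromatic (cycloheptatriene).
Ring D has one sp³ carbon, so it is not fully conjugated — not aromatic (cycloheptatriene).
Aromatic: A. Total: 1.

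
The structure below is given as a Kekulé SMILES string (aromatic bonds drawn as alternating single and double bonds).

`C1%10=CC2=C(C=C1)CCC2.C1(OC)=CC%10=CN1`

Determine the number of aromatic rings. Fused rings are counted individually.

The SMILES encodes a six-membered carbon ring with three alternating C=C double bonds, fused to a saturated five-membered carbon ring; a five-membered ring of four carbons and one nitrogen bearing a hydrogen, with two C=C double bonds.
The 6-membered ring is fully conjugated (every ring atom contributes a p orbital); 3 ring double bonds give 6 π electrons. That satisfies 4n+2 with n=1, so it is aromatic (benzene ring).
The 5-membered ring has three sp³ carbons, so it is not fully conjugated — not aromatic (cyclopentane ring).
The 5-membered ring with one N–H is planar and fully conjugated; 2 ring double bonds (4 π electrons) plus a heteroatom lone pair (2) give 6 π electrons. That satisfies 4n+2 with n=1, so it is aromatic (pyrrole).
2 of the 3 rings are aromatic. Total: 2.

2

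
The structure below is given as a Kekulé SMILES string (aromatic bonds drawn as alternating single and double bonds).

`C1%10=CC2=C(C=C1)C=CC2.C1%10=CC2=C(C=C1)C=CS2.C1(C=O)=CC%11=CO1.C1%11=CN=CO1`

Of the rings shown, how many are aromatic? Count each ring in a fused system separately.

The SMILES encodes a six-membered carbon ring with three alternating C=C double bonds, fused to a five-membered carbon ring containing one C=C double bond and one sp³ carbon; a six-membered carbon ring with three alternating C=C double bonds, fused to a five-membered ring containing one sulfur and two C=C double bonds; a five-membered ring of four carbons and one oxygen, with two C=C double bonds; a five-membered ring with an oxygen at position 1 and a nitrogen at position 3 (in a C=N bond), with two double bonds.
The 6-membered ring has a continuous p-orbital overlap around the ring; 3 ring double bonds give 6 π electrons. Since 6 = 4n+2 (n=1), it is aromatic (benzene ring).
The 5-membered ring has one sp³ carbon, so it is not fully conjugated — not aromatic (cyclopentene ring).
The fused 6/5-membered bicyclic (with one sulfur) is a single π system with 9 sp² atoms and 10 π electrons from ring double bonds plus a heteroatom lone pair. 10 = 4(2)+2, so the system is aromatic and both rings count as aromatic (benzothiophene).
The 5-membered ring with one oxygen is fully conjugated (every ring atom contributes a p orbital); 2 ring double bonds (4 π electrons) plus a heteroatom lone pair (2) give 6 π electrons. 6 = 4(1)+2, so it is aromatic (furan).
The 5-membered ring with one oxygen and one =N– is fully conjugated (every ring atom contributes a p orbital); 2 ring double bonds (4 π electrons) plus a heteroatom lone pair (2) give 6 π electrons. 6 = 4(1)+2, so it is aromatic (oxazole).
5 of the 6 rings are aromatic. Total: 5.

5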